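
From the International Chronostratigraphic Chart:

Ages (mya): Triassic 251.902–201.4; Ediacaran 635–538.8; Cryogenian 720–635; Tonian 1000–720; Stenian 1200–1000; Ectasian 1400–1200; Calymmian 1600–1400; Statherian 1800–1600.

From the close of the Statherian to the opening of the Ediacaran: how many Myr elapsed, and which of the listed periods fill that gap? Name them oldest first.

965 million years; Calymmian, Ectasian, Stenian, Tonian, Cryogenian

The Statherian closes at 1600 Ma and the Ediacaran opens at 635 Ma, so the interval is 1600 − 635 = 965 Myr.
A period fits inside if it starts at or after 1600 Ma and ends at or before 635 Ma; oldest first that gives Calymmian, Ectasian, Stenian, Tonian, Cryogenian.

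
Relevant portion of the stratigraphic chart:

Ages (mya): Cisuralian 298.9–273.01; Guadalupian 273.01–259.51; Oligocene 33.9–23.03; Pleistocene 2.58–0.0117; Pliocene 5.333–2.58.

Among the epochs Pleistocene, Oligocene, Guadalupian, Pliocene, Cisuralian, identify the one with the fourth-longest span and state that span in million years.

Pliocene, 2.753 million years

Durations: Pleistocene 2.5683; Oligocene 10.87; Guadalupian 13.5; Pliocene 2.753; Cisuralian 25.89 Myr.
Sorted longest-first: Cisuralian (25.89), Guadalupian (13.5), Oligocene (10.87), Pliocene (2.753), Pleistocene (2.5683).
The fourth longest is Pliocene at 2.753 Myr.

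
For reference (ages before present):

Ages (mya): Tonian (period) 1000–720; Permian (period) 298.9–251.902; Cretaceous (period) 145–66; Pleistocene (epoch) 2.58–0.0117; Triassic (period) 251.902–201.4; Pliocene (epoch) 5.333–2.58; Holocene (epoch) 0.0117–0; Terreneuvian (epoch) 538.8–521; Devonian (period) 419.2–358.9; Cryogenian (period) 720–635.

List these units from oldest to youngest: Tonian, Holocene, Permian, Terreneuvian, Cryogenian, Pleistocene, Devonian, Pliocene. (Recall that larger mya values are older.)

Sorting by start age (descending Ma, since larger Ma = older): Tonian began 1000, Cryogenian began 720, Terreneuvian began 538.8, Devonian began 419.2, Permian began 298.9, Pliocene began 5.333, Pleistocene began 2.58, Holocene began 0.0117.

Tonian, Cryogenian, Terreneuvian, Devonian, Permian, Pliocene, Pleistocene, Holocene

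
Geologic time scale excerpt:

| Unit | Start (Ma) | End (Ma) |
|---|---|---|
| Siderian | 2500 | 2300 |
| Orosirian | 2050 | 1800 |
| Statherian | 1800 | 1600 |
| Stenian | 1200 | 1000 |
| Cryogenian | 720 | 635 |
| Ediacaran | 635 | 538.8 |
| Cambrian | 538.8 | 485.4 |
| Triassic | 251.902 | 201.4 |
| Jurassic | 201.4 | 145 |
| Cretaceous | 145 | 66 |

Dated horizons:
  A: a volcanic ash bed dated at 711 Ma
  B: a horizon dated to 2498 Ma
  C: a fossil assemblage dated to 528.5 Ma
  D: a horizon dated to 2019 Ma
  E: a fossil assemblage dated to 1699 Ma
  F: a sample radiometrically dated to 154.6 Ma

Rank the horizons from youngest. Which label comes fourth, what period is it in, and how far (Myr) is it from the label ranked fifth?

E, in the Statherian; 320 million years to D

Smaller Ma means younger, so youngest first: F 154.6 < C 528.5 < A 711 < E 1699 < D 2019 < B 2498.
Counting 4 along gives E (1699 Ma); the excerpt puts that inside the Statherian, 1800–1600 Ma.
Next in line is D (2019 Ma), and 2019 − 1699 = 320 Myr.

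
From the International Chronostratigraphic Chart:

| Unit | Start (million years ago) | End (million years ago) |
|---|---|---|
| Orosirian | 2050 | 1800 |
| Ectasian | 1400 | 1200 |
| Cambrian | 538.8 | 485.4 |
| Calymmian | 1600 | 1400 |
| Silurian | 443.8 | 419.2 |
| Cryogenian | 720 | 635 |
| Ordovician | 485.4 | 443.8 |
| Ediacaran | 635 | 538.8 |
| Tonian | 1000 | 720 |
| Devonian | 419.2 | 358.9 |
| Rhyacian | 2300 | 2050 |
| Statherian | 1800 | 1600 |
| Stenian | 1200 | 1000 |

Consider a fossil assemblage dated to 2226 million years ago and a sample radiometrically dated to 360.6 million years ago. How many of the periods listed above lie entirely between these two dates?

2226 Ma sits inside the Rhyacian (2300–2050) and 360.6 Ma inside the Devonian (419.2–358.9); neither of those is wholly between the two dates.
The listed periods lying completely between them are Orosirian, Statherian, Calymmian, Ectasian, Stenian, Tonian, Cryogenian, Ediacaran, Cambrian, Ordovician, Silurian — 11 in all.

11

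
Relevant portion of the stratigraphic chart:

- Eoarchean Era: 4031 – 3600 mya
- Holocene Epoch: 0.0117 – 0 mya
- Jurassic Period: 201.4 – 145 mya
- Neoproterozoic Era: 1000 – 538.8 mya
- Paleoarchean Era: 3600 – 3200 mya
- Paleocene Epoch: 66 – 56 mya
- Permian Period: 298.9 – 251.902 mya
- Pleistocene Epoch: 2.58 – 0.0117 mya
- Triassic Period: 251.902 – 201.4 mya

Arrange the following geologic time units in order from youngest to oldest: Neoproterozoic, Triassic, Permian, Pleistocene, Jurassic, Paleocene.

Read off each span (Ma): Neoproterozoic 1000–538.8; Triassic 251.902–201.4; Permian 298.9–251.902; Pleistocene 2.58–0.0117; Jurassic 201.4–145; Paleocene 66–56.
Larger Ma is older, so oldest→youngest is Neoproterozoic, Permian, Triassic, Jurassic, Paleocene, Pleistocene; reverse it for youngest→oldest.

Pleistocene, Paleocene, Jurassic, Triassic, Permian, Neoproterozoic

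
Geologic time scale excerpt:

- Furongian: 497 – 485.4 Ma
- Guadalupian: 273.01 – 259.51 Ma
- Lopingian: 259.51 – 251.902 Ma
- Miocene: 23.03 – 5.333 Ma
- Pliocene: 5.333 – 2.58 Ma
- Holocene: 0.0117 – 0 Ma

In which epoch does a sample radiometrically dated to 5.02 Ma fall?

Pliocene

5.02 Ma lies between 5.333 and 2.58 Ma, so it falls in the Pliocene.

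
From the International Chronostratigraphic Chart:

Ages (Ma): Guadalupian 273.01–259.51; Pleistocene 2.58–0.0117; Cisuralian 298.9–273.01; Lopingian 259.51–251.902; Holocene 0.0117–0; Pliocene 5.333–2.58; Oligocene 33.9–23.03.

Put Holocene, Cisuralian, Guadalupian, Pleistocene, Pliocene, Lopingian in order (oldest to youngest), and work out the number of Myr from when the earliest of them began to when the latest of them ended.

Cisuralian → Guadalupian → Lopingian → Pliocene → Pleistocene → Holocene; total span 298.9 Myr

Start ages (Ma): Cisuralian 298.9, Guadalupian 273.01, Lopingian 259.51, Pliocene 5.333, Pleistocene 2.58, Holocene 0.0117.
Ordered oldest to youngest: Cisuralian, Guadalupian, Lopingian, Pliocene, Pleistocene, Holocene.
Span = 298.9 − 0 = 298.9 Myr.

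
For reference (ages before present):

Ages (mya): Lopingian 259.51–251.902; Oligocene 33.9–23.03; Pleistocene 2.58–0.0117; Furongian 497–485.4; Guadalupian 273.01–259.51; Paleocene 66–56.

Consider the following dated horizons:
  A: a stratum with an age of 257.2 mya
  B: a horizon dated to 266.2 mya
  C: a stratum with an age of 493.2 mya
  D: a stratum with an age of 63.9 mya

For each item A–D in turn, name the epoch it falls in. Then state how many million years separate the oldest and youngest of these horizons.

A: 257.2 Ma lies in 259.51–251.902 Ma, so Lopingian.
B: 266.2 Ma lies in 273.01–259.51 Ma, so Guadalupian.
C: 493.2 Ma lies in 497–485.4 Ma, so Furongian.
D: 63.9 Ma lies in 66–56 Ma, so Paleocene.
Oldest = 493.2 Ma, youngest = 63.9 Ma → span 429.3 Myr.

A — Lopingian; B — Guadalupian; C — Furongian; D — Paleocene; span 429.3 million years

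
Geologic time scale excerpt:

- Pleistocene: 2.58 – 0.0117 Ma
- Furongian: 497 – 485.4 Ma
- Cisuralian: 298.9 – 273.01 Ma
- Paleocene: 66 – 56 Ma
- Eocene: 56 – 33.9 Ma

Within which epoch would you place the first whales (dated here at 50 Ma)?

Eocene

50 Ma lies between 56 and 33.9 Ma, so it falls in the Eocene.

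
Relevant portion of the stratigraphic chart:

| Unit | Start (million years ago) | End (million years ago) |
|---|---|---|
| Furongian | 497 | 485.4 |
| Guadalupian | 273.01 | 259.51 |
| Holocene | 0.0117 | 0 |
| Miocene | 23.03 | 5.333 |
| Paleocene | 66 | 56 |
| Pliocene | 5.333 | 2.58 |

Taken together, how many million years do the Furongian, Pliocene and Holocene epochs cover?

Each duration: Furongian = 11.6; Pliocene = 2.753; Holocene = 0.0117.
Sum: 11.6 + 2.753 + 0.0117 = 14.3647 Myr.

14.3647 million years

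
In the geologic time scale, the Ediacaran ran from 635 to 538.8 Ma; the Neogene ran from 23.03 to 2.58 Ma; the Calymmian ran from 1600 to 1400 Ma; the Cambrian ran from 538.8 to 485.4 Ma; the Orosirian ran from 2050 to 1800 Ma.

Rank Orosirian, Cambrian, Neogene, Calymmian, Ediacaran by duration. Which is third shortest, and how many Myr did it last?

Durations: Orosirian 250; Cambrian 53.4; Neogene 20.45; Calymmian 200; Ediacaran 96.2 Myr.
Sorted shortest-first: Neogene (20.45), Cambrian (53.4), Ediacaran (96.2), Calymmian (200), Orosirian (250).
The third shortest is Ediacaran at 96.2 Myr.

Ediacaran, 96.2 million years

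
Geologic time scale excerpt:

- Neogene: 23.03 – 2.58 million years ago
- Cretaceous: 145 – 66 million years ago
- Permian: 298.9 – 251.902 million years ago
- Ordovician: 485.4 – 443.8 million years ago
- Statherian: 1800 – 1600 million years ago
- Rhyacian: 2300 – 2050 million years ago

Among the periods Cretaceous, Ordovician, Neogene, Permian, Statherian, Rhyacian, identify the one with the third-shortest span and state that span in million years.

Start − end for each: Cretaceous 145 − 66 = 79; Ordovician 485.4 − 443.8 = 41.6; Neogene 23.03 − 2.58 = 20.45; Permian 298.9 − 251.902 = 46.998; Statherian 1800 − 1600 = 200; Rhyacian 2300 − 2050 = 250.
Ranking these from shortest: Neogene < Ordovician < Permian < Cretaceous < Statherian < Rhyacian.
Position 3 in that ranking is Permian, which lasted 46.998 Myr.

Permian, 46.998 million years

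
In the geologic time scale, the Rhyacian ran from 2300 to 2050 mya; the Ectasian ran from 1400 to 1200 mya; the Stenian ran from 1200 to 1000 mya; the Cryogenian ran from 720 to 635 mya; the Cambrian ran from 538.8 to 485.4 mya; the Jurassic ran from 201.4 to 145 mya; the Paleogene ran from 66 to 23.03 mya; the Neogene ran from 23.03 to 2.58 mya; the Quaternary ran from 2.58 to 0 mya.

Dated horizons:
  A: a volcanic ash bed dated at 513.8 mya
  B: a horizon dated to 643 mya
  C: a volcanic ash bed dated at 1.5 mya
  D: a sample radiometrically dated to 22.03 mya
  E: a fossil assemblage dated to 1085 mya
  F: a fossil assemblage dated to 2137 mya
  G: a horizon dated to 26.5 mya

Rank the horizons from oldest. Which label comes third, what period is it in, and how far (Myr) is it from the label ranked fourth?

Sorted oldest-first by Ma: F (2137), E (1085), B (643), A (513.8), G (26.5), D (22.03), C (1.5).
The third oldest is B at 643 Ma, which lies in 720–635 Ma: the Cryogenian.
The fourth oldest is A at 513.8 Ma; separation = |643 − 513.8| = 129.2 Myr.

B, in the Cryogenian; 129.2 million years to A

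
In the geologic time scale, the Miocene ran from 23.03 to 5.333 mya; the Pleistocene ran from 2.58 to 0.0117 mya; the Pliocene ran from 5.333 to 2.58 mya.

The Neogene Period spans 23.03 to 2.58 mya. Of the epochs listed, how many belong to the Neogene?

Epochs inside 23.03–2.58 Ma: Miocene, Pliocene — 2 in total.

2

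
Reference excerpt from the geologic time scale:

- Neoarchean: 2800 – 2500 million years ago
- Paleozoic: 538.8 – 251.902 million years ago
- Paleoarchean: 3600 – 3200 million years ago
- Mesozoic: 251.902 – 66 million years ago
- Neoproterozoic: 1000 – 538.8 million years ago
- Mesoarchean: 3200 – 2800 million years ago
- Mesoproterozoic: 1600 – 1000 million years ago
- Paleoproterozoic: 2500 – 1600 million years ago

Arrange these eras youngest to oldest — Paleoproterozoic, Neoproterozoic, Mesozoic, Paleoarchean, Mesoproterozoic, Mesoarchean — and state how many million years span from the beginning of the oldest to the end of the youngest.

Mesozoic, Neoproterozoic, Mesoproterozoic, Paleoproterozoic, Mesoarchean, Paleoarchean; total span 3534 Myr

From the excerpt: Paleoproterozoic 2500–1600; Neoproterozoic 1000–538.8; Mesozoic 251.902–66; Paleoarchean 3600–3200; Mesoproterozoic 1600–1000; Mesoarchean 3200–2800 (Ma).
Larger Ma is earlier, so the oldest is Paleoarchean and the youngest is Mesozoic; youngest to oldest: Mesozoic, Neoproterozoic, Mesoproterozoic, Paleoproterozoic, Mesoarchean, Paleoarchean.
Oldest start 3600 minus youngest end 66 gives 3534 Myr overall.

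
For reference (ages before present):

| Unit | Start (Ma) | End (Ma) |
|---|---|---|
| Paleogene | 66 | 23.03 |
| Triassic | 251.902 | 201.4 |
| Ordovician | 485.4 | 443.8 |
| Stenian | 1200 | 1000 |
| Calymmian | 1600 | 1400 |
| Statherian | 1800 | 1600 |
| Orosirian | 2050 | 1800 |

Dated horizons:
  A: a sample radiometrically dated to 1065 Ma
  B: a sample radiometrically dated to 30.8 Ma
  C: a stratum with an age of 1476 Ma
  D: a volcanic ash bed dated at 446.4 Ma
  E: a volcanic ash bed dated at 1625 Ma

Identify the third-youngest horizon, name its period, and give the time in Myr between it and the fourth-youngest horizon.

Smaller Ma means younger, so youngest first: B 30.8 < D 446.4 < A 1065 < C 1476 < E 1625.
Counting 3 along gives A (1065 Ma); the excerpt puts that inside the Stenian, 1200–1000 Ma.
Next in line is C (1476 Ma), and 1476 − 1065 = 411 Myr.

A, in the Stenian; 411 million years to C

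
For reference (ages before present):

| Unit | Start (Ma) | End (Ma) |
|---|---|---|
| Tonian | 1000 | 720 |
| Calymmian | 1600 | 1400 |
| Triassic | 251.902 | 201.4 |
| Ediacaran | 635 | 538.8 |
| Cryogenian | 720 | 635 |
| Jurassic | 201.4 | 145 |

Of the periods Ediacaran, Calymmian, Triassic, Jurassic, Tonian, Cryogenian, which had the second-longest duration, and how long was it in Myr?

Durations: Ediacaran 96.2; Calymmian 200; Triassic 50.502; Jurassic 56.4; Tonian 280; Cryogenian 85 Myr.
Sorted longest-first: Tonian (280), Calymmian (200), Ediacaran (96.2), Cryogenian (85), Jurassic (56.4), Triassic (50.502).
The second longest is Calymmian at 200 Myr.

Calymmian, 200 million years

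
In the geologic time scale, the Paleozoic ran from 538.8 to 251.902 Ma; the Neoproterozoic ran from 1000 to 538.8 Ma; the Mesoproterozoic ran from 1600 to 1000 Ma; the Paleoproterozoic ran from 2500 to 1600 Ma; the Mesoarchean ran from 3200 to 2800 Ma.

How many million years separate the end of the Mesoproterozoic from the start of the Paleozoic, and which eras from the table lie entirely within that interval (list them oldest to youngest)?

461.2 million years; Neoproterozoic

End of Mesoproterozoic = 1000 Ma; start of Paleozoic = 538.8 Ma.
Gap = 1000 − 538.8 = 461.2 Myr.
Eras wholly inside 1000–538.8 Ma: Neoproterozoic (1000–538.8).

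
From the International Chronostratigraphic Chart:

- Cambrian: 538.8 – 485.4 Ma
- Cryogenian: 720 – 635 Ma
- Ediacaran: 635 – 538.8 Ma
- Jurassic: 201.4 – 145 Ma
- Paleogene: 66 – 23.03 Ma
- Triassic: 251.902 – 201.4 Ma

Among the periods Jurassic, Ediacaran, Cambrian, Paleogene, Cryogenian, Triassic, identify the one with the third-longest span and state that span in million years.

Jurassic, 56.4 million years

Start − end for each: Jurassic 201.4 − 145 = 56.4; Ediacaran 635 − 538.8 = 96.2; Cambrian 538.8 − 485.4 = 53.4; Paleogene 66 − 23.03 = 42.97; Cryogenian 720 − 635 = 85; Triassic 251.902 − 201.4 = 50.502.
Ranking these from longest: Ediacaran > Cryogenian > Jurassic > Cambrian > Triassic > Paleogene.
Position 3 in that ranking is Jurassic, which lasted 56.4 Myr.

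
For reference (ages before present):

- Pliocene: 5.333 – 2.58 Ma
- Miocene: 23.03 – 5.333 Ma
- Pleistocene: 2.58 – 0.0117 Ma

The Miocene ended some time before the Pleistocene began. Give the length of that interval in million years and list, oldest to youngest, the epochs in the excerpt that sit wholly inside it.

End of Miocene = 5.333 Ma; start of Pleistocene = 2.58 Ma.
Gap = 5.333 − 2.58 = 2.753 Myr.
Epochs wholly inside 5.333–2.58 Ma: Pliocene (5.333–2.58).

2.753 million years; Pliocene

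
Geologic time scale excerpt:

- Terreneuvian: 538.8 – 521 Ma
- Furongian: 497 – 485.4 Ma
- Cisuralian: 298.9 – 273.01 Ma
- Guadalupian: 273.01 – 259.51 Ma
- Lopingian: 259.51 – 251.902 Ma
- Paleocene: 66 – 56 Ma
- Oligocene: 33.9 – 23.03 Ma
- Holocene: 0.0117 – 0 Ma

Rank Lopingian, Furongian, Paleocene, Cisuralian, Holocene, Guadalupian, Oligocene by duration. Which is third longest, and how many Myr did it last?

Furongian, 11.6 million years

Durations: Lopingian 7.608; Furongian 11.6; Paleocene 10; Cisuralian 25.89; Holocene 0.0117; Guadalupian 13.5; Oligocene 10.87 Myr.
Sorted longest-first: Cisuralian (25.89), Guadalupian (13.5), Furongian (11.6), Oligocene (10.87), Paleocene (10), Lopingian (7.608), Holocene (0.0117).
The third longest is Furongian at 11.6 Myr.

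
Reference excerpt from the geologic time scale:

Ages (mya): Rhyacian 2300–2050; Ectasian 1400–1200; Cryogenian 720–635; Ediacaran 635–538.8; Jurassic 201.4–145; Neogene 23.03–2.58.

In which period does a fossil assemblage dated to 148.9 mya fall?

148.9 Ma lies between 201.4 and 145 Ma, so it falls in the Jurassic.

Jurassic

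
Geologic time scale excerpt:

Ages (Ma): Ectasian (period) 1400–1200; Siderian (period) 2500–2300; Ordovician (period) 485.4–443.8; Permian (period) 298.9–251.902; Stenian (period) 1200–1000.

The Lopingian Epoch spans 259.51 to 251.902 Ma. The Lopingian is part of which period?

The Lopingian (259.51–251.902 Ma) lies entirely within 298.9–251.902 Ma, the Permian Period.

Permian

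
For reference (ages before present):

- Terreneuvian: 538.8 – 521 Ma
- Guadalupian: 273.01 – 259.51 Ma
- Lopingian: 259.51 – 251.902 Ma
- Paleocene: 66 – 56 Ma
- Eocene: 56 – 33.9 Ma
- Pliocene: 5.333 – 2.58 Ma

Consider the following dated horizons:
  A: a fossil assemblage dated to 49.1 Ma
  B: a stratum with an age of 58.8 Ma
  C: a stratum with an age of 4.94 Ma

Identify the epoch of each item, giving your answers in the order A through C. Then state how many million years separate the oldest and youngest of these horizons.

A — Eocene; B — Paleocene; C — Pliocene; span 53.86 million years

A: 49.1 Ma lies in 56–33.9 Ma, so Eocene.
B: 58.8 Ma lies in 66–56 Ma, so Paleocene.
C: 4.94 Ma lies in 5.333–2.58 Ma, so Pliocene.
Oldest = 58.8 Ma, youngest = 4.94 Ma → span 53.86 Myr.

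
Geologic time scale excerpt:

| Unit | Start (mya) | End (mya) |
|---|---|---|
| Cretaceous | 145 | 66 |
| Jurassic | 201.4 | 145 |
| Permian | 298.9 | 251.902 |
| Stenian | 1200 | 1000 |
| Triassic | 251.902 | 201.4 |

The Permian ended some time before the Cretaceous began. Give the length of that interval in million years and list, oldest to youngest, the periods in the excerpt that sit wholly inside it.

End of Permian = 251.902 Ma; start of Cretaceous = 145 Ma.
Gap = 251.902 − 145 = 106.902 Myr.
Periods wholly inside 251.902–145 Ma: Triassic (251.902–201.4), Jurassic (201.4–145).

106.902 million years; Triassic, Jurassic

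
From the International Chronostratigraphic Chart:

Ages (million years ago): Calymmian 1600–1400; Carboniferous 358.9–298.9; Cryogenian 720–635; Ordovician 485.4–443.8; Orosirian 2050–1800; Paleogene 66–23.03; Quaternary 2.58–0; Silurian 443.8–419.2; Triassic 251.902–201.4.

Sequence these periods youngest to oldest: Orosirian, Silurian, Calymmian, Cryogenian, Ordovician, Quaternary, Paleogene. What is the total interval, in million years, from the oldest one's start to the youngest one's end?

Quaternary → Paleogene → Silurian → Ordovician → Cryogenian → Calymmian → Orosirian; total span 2050 Myr

Start ages (Ma): Orosirian 2050, Calymmian 1600, Cryogenian 720, Ordovician 485.4, Silurian 443.8, Paleogene 66, Quaternary 2.58.
Ordered youngest to oldest: Quaternary, Paleogene, Silurian, Ordovician, Cryogenian, Calymmian, Orosirian.
Span = 2050 − 0 = 2050 Myr.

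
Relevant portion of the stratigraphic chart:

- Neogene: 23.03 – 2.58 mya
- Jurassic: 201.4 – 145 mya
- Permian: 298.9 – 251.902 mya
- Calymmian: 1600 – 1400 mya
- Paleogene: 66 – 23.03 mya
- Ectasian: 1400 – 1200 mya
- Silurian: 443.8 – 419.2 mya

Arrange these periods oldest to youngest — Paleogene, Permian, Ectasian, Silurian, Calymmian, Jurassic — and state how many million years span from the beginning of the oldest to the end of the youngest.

Calymmian, Ectasian, Silurian, Permian, Jurassic, Paleogene; total span 1576.97 Myr

Start ages (Ma): Calymmian 1600, Ectasian 1400, Silurian 443.8, Permian 298.9, Jurassic 201.4, Paleogene 66.
Ordered oldest to youngest: Calymmian, Ectasian, Silurian, Permian, Jurassic, Paleogene.
Span = 1600 − 23.03 = 1576.97 Myr.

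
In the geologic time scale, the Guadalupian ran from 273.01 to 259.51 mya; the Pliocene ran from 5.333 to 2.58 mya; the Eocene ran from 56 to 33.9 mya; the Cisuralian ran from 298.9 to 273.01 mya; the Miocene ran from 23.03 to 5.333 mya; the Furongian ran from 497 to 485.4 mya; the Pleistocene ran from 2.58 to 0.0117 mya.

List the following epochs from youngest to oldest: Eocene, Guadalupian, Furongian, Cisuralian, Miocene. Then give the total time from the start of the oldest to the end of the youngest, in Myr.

Miocene → Eocene → Guadalupian → Cisuralian → Furongian; total span 491.667 Myr

Start ages (Ma): Furongian 497, Cisuralian 298.9, Guadalupian 273.01, Eocene 56, Miocene 23.03.
Ordered youngest to oldest: Miocene, Eocene, Guadalupian, Cisuralian, Furongian.
Span = 497 − 5.333 = 491.667 Myr.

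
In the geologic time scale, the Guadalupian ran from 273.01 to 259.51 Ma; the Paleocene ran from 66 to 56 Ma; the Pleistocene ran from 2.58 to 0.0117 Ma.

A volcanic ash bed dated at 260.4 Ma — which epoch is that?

Guadalupian

260.4 Ma lies between 273.01 and 259.51 Ma, so it falls in the Guadalupian.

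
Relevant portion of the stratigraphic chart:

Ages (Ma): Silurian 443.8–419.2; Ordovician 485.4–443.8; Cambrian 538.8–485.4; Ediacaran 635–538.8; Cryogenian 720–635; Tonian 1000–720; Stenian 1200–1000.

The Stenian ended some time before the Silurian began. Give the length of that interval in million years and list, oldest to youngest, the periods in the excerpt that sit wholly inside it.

End of Stenian = 1000 Ma; start of Silurian = 443.8 Ma.
Gap = 1000 − 443.8 = 556.2 Myr.
Periods wholly inside 1000–443.8 Ma: Tonian (1000–720), Cryogenian (720–635), Ediacaran (635–538.8), Cambrian (538.8–485.4), Ordovician (485.4–443.8).

556.2 million years; Tonian, Cryogenian, Ediacaran, Cambrian, Ordovician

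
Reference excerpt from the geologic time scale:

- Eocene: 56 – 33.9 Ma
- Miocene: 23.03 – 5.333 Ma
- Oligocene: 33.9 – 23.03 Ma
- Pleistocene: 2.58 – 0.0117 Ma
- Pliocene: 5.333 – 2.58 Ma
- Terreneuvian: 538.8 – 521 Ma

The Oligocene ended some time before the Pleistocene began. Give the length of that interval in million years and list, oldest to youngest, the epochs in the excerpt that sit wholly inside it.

20.45 million years; Miocene, Pliocene

The Oligocene closes at 23.03 Ma and the Pleistocene opens at 2.58 Ma, so the interval is 23.03 − 2.58 = 20.45 Myr.
An epoch fits inside if it starts at or after 23.03 Ma and ends at or before 2.58 Ma; oldest first that gives Miocene, Pliocene.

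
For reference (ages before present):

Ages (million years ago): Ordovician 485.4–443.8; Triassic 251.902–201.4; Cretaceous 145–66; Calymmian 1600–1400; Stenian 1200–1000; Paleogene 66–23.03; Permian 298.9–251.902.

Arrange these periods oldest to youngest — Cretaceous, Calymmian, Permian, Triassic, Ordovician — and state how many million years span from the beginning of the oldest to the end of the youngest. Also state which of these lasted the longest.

Calymmian, Ordovician, Permian, Triassic, Cretaceous; total span 1534 Myr; longest is Calymmian

Start ages (Ma): Calymmian 1600, Ordovician 485.4, Permian 298.9, Triassic 251.902, Cretaceous 145.
Ordered oldest to youngest: Calymmian, Ordovician, Permian, Triassic, Cretaceous.
Span = 1600 − 66 = 1534 Myr.
Durations: Permian 46.998, Ordovician 41.6, Calymmian 200, Cretaceous 79, Triassic 50.502 → longest is Calymmian (200 Myr).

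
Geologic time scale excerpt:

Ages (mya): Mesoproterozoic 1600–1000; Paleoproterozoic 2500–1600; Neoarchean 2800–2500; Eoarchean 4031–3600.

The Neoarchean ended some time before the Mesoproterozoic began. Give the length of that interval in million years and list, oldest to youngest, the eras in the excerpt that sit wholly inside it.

The Neoarchean closes at 2500 Ma and the Mesoproterozoic opens at 1600 Ma, so the interval is 2500 − 1600 = 900 Myr.
An era fits inside if it starts at or after 2500 Ma and ends at or before 1600 Ma; oldest first that gives Paleoproterozoic.

900 million years; Paleoproterozoic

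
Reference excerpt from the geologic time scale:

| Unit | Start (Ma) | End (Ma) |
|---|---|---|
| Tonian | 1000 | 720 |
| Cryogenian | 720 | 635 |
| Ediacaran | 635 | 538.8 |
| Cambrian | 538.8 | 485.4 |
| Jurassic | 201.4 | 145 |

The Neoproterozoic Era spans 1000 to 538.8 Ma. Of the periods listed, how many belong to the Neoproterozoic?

Periods inside 1000–538.8 Ma: Tonian, Cryogenian, Ediacaran — 3 in total.

3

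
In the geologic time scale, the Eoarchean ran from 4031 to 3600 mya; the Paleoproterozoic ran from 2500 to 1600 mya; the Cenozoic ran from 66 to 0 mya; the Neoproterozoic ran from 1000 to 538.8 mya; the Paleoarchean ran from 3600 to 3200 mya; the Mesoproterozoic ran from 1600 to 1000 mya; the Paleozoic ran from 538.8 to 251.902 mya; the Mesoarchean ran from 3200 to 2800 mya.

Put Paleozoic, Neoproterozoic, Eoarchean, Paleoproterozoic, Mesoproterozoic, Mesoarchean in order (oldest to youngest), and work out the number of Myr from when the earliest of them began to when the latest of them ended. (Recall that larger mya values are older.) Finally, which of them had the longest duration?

Eoarchean → Mesoarchean → Paleoproterozoic → Mesoproterozoic → Neoproterozoic → Paleozoic; total span 3779.098 Myr; longest is Paleoproterozoic

From the excerpt: Paleozoic 538.8–251.902; Neoproterozoic 1000–538.8; Eoarchean 4031–3600; Paleoproterozoic 2500–1600; Mesoproterozoic 1600–1000; Mesoarchean 3200–2800 (Ma).
Larger Ma is earlier, so the oldest is Eoarchean and the youngest is Paleozoic; oldest to youngest: Eoarchean, Mesoarchean, Paleoproterozoic, Mesoproterozoic, Neoproterozoic, Paleozoic.
Oldest start 4031 minus youngest end 251.902 gives 3779.098 Myr overall.
Individual lengths (start − end): Mesoarchean 400; Eoarchean 431; Paleoproterozoic 900; Neoproterozoic 461.2; Mesoproterozoic 600; Paleozoic 286.898. The largest is Paleoproterozoic at 900 Myr.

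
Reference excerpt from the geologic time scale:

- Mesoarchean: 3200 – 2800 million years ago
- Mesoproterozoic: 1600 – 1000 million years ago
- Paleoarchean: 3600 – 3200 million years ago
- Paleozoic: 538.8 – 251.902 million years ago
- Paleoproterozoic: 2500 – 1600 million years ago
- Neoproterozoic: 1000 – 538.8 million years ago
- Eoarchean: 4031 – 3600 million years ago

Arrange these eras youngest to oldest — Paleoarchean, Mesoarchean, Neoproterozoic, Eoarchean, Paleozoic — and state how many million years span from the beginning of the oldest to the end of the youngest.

Start ages (Ma): Eoarchean 4031, Paleoarchean 3600, Mesoarchean 3200, Neoproterozoic 1000, Paleozoic 538.8.
Ordered youngest to oldest: Paleozoic, Neoproterozoic, Mesoarchean, Paleoarchean, Eoarchean.
Span = 4031 − 251.902 = 3779.098 Myr.

Paleozoic → Neoproterozoic → Mesoarchean → Paleoarchean → Eoarchean; total span 3779.098 Myr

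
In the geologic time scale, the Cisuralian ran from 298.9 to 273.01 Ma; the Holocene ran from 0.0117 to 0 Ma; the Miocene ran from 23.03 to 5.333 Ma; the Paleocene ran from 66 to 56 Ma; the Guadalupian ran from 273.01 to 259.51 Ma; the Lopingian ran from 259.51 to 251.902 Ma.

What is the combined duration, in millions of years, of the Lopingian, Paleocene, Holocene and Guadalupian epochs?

Duration is start − end for each: (259.51 − 251.902) + (66 − 56) + (0.0117 − 0) + (273.01 − 259.51).
That is 7.608 + 10 + 0.0117 + 13.5, which totals 31.1197 million years.

31.1197 million years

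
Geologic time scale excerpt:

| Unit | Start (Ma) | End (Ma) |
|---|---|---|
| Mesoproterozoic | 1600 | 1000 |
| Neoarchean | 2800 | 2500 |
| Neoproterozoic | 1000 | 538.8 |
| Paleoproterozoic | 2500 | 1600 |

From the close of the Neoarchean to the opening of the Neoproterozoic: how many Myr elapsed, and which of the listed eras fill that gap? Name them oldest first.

1500 million years; Paleoproterozoic, Mesoproterozoic

The Neoarchean closes at 2500 Ma and the Neoproterozoic opens at 1000 Ma, so the interval is 2500 − 1000 = 1500 Myr.
An era fits inside if it starts at or after 2500 Ma and ends at or before 1000 Ma; oldest first that gives Paleoproterozoic, Mesoproterozoic.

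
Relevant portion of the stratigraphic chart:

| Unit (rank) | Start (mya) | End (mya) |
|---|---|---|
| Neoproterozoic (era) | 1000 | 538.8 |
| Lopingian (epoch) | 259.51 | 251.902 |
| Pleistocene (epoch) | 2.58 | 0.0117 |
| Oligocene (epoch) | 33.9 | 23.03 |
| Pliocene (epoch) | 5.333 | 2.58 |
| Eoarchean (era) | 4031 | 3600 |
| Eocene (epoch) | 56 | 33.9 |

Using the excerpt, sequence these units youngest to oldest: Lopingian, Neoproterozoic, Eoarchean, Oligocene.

Oligocene, Lopingian, Neoproterozoic, Eoarchean

The oldest of these is Eoarchean (starts 4031 Ma) and the youngest is Oligocene (ends 23.03 Ma).
In between, by decreasing start age: Neoproterozoic (1000), Lopingian (259.51).
Listing youngest first means reversing that sequence.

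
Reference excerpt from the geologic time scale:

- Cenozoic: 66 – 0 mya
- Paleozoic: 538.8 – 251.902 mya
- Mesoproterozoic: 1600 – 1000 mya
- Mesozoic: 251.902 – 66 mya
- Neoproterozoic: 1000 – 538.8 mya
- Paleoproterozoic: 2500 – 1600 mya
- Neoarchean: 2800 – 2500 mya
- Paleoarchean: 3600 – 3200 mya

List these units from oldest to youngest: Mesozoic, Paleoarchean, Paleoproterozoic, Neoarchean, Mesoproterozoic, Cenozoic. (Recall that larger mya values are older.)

Paleoarchean, Neoarchean, Paleoproterozoic, Mesoproterozoic, Mesozoic, Cenozoic

Sorting by start age (descending Ma, since larger Ma = older): Paleoarchean began 3600, Neoarchean began 2800, Paleoproterozoic began 2500, Mesoproterozoic began 1600, Mesozoic began 251.902, Cenozoic began 66.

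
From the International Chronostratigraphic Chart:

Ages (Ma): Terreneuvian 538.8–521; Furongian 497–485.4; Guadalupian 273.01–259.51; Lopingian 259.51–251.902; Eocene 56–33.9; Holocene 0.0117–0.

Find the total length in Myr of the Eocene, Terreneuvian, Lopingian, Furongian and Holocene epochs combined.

Each duration: Eocene = 22.1; Terreneuvian = 17.8; Lopingian = 7.608; Furongian = 11.6; Holocene = 0.0117.
Sum: 22.1 + 17.8 + 7.608 + 11.6 + 0.0117 = 59.1197 Myr.

59.1197 million years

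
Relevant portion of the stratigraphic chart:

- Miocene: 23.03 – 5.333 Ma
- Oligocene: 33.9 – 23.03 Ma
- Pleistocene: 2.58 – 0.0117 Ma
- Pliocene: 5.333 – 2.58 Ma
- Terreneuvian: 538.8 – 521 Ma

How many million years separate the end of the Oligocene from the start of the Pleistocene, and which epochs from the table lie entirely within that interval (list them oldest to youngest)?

The Oligocene closes at 23.03 Ma and the Pleistocene opens at 2.58 Ma, so the interval is 23.03 − 2.58 = 20.45 Myr.
An epoch fits inside if it starts at or after 23.03 Ma and ends at or before 2.58 Ma; oldest first that gives Miocene, Pliocene.

20.45 million years; Miocene, Pliocene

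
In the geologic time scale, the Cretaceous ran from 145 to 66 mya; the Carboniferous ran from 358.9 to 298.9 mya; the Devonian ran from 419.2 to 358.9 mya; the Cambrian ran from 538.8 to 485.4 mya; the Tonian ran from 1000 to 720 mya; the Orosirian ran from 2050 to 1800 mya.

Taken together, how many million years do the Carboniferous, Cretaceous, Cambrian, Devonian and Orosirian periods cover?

Duration is start − end for each: (358.9 − 298.9) + (145 − 66) + (538.8 − 485.4) + (419.2 − 358.9) + (2050 − 1800).
That is 60 + 79 + 53.4 + 60.3 + 250, which totals 502.7 million years.

502.7 million years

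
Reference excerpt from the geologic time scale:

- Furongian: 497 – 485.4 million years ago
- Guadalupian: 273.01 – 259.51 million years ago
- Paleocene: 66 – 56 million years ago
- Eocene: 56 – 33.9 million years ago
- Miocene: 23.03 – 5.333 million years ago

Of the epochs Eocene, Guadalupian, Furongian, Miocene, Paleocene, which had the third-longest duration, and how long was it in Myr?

Start − end for each: Eocene 56 − 33.9 = 22.1; Guadalupian 273.01 − 259.51 = 13.5; Furongian 497 − 485.4 = 11.6; Miocene 23.03 − 5.333 = 17.697; Paleocene 66 − 56 = 10.
Ranking these from longest: Eocene > Miocene > Guadalupian > Furongian > Paleocene.
Position 3 in that ranking is Guadalupian, which lasted 13.5 Myr.

Guadalupian, 13.5 million years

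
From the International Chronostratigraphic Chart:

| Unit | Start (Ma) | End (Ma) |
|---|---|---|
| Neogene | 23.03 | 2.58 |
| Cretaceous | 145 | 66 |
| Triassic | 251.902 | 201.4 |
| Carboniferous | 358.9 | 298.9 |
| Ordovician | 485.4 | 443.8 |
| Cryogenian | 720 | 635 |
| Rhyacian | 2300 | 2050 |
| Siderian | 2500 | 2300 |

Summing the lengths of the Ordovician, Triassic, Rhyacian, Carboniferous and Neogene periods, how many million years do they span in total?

422.552 million years

Each duration: Ordovician = 41.6; Triassic = 50.502; Rhyacian = 250; Carboniferous = 60; Neogene = 20.45.
Sum: 41.6 + 50.502 + 250 + 60 + 20.45 = 422.552 Myr.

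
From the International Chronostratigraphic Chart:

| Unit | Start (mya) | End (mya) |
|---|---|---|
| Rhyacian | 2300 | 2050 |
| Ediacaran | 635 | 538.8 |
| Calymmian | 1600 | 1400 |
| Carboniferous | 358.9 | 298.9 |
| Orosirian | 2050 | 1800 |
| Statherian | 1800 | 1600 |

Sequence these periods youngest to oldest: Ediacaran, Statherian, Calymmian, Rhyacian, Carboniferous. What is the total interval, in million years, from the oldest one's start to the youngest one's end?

Carboniferous, Ediacaran, Calymmian, Statherian, Rhyacian; total span 2001.1 Myr

From the excerpt: Ediacaran 635–538.8; Statherian 1800–1600; Calymmian 1600–1400; Rhyacian 2300–2050; Carboniferous 358.9–298.9 (Ma).
Larger Ma is earlier, so the oldest is Rhyacian and the youngest is Carboniferous; youngest to oldest: Carboniferous, Ediacaran, Calymmian, Statherian, Rhyacian.
Oldest start 2300 minus youngest end 298.9 gives 2001.1 Myr overall.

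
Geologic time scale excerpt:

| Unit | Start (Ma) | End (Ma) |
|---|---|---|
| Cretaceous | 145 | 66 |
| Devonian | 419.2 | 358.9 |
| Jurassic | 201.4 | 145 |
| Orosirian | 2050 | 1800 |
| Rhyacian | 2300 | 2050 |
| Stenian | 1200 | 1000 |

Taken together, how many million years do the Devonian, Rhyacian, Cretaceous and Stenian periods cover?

589.3 million years

Duration is start − end for each: (419.2 − 358.9) + (2300 − 2050) + (145 − 66) + (1200 − 1000).
That is 60.3 + 250 + 79 + 200, which totals 589.3 million years.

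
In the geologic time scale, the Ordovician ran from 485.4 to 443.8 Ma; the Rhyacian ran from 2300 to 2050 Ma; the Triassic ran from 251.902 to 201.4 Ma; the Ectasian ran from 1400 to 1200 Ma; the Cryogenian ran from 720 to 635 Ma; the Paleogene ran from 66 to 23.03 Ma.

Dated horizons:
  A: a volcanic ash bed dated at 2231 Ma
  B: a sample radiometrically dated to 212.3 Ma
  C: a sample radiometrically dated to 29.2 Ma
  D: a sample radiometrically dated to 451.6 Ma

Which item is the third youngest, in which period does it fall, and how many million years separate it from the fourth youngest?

D, in the Ordovician; 1779.4 million years to A

Smaller Ma means younger, so youngest first: C 29.2 < B 212.3 < D 451.6 < A 2231.
Counting 3 along gives D (451.6 Ma); the excerpt puts that inside the Ordovician, 485.4–443.8 Ma.
Next in line is A (2231 Ma), and 2231 − 451.6 = 1779.4 Myr.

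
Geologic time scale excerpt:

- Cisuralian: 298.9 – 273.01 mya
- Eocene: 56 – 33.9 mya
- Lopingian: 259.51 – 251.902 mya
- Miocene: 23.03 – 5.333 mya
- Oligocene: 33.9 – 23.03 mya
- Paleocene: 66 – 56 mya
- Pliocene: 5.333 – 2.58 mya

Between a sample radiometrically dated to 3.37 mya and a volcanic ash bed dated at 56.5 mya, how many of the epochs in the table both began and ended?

3

The older date is 56.5 Ma and the younger is 3.37 Ma.
Epochs with start < 56.5 and end > 3.37 Ma: Eocene (56–33.9), Oligocene (33.9–23.03), Miocene (23.03–5.333).
That is 3 complete epochs.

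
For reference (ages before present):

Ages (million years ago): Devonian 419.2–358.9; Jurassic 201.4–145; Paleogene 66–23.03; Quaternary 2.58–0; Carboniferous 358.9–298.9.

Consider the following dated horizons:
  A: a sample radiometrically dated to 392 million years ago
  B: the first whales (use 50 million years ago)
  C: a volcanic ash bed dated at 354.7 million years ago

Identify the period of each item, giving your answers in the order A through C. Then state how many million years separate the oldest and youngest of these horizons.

A: 392 Ma lies in 419.2–358.9 Ma, so Devonian.
B: 50 Ma lies in 66–23.03 Ma, so Paleogene.
C: 354.7 Ma lies in 358.9–298.9 Ma, so Carboniferous.
Oldest = 392 Ma, youngest = 50 Ma → span 342 Myr.

A — Devonian; B — Paleogene; C — Carboniferous; span 342 million years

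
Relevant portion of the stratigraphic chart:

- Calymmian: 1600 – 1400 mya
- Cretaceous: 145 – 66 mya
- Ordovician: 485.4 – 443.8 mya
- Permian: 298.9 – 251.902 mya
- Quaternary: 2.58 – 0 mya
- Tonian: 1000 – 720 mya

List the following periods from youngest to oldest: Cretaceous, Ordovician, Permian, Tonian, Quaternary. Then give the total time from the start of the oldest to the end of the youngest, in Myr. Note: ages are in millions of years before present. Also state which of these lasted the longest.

Start ages (Ma): Tonian 1000, Ordovician 485.4, Permian 298.9, Cretaceous 145, Quaternary 2.58.
Ordered youngest to oldest: Quaternary, Cretaceous, Permian, Ordovician, Tonian.
Span = 1000 − 0 = 1000 Myr.
Durations: Ordovician 41.6, Permian 46.998, Cretaceous 79, Quaternary 2.58, Tonian 280 → longest is Tonian (280 Myr).

Quaternary → Cretaceous → Permian → Ordovician → Tonian; total span 1000 Myr; longest is Tonian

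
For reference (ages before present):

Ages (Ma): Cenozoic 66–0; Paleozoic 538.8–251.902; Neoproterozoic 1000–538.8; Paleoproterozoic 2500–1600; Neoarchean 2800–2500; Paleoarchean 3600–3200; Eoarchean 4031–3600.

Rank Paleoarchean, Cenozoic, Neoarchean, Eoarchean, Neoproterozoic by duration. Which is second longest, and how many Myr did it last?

Eoarchean, 431 million years

Durations: Paleoarchean 400; Cenozoic 66; Neoarchean 300; Eoarchean 431; Neoproterozoic 461.2 Myr.
Sorted longest-first: Neoproterozoic (461.2), Eoarchean (431), Paleoarchean (400), Neoarchean (300), Cenozoic (66).
The second longest is Eoarchean at 431 Myr.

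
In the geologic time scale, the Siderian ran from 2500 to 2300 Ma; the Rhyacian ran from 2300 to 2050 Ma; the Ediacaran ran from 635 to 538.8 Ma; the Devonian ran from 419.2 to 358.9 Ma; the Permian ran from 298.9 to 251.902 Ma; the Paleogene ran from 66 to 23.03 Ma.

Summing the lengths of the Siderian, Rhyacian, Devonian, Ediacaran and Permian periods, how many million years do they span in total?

653.498 million years

Duration is start − end for each: (2500 − 2300) + (2300 − 2050) + (419.2 − 358.9) + (635 − 538.8) + (298.9 − 251.902).
That is 200 + 250 + 60.3 + 96.2 + 46.998, which totals 653.498 million years.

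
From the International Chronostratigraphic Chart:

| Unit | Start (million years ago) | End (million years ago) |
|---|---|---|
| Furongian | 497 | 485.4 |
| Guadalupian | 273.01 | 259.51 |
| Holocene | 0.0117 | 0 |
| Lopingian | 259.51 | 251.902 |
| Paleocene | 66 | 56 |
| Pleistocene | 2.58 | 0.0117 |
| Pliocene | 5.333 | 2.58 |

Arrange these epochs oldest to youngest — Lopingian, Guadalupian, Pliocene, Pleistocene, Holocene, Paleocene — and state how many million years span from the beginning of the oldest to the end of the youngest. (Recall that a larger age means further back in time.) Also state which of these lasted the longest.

Guadalupian, Lopingian, Paleocene, Pliocene, Pleistocene, Holocene; total span 273.01 Myr; longest is Guadalupian

From the excerpt: Lopingian 259.51–251.902; Guadalupian 273.01–259.51; Pliocene 5.333–2.58; Pleistocene 2.58–0.0117; Holocene 0.0117–0; Paleocene 66–56 (Ma).
Larger Ma is earlier, so the oldest is Guadalupian and the youngest is Holocene; oldest to youngest: Guadalupian, Lopingian, Paleocene, Pliocene, Pleistocene, Holocene.
Oldest start 273.01 minus youngest end 0 gives 273.01 Myr overall.
Individual lengths (start − end): Paleocene 10; Holocene 0.0117; Lopingian 7.608; Pleistocene 2.5683; Guadalupian 13.5; Pliocene 2.753. The largest is Guadalupian at 13.5 Myr.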